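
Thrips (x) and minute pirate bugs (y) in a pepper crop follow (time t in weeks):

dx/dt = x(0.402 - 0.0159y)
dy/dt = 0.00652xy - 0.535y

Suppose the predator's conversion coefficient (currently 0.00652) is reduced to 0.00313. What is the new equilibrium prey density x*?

x* ≈ 171

At the interior fixed point, setting dy/dt = 0 with y > 0 fixes x* = (predator death rate)/(xy coefficient) — independent of the other coefficients.
With the change, x* = 0.535/0.00313 = 171; it rises from 82.1.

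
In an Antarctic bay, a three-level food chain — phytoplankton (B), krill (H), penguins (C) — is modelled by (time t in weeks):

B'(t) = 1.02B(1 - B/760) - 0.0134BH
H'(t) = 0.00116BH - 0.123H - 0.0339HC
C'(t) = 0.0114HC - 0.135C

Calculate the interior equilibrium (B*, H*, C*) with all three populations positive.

From dC/dt = 0: 0.0114H* = 0.135, so H* = 11.8.
From dB/dt = 0: 1.02(1 - B*/760) = 0.0134·11.8, giving B* = 760·(1 - 0.156) = 642.
From dH/dt = 0: 0.00116·642 - 0.123 = 0.0339C*, so C* = 0.621/0.0339 = 18.3.

B* ≈ 642, H* ≈ 11.8, C* ≈ 18.3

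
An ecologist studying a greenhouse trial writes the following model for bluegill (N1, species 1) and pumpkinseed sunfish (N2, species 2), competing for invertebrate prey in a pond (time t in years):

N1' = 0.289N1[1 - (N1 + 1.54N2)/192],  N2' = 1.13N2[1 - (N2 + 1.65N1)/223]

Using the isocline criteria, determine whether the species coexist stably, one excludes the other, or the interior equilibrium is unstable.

unstable coexistence (outcome depends on initial conditions)

Compare the nullcline intercepts: K1/α12 = 192/1.54 = 125 < K2 = 223; K2/α21 = 223/1.65 = 135 < K1 = 192.
Since both are reversed, neither can invade when rare; the interior point is a saddle.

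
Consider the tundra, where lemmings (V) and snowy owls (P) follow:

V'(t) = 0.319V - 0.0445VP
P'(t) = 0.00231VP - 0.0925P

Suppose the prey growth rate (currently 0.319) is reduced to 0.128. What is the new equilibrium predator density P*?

P* ≈ 2.88

At the interior fixed point, setting dV/dt = 0 with V > 0 fixes P* = (prey growth rate)/(VP coefficient) — independent of the other coefficients.
With the change, P* = 0.128/0.0445 = 2.88; it falls from 7.17.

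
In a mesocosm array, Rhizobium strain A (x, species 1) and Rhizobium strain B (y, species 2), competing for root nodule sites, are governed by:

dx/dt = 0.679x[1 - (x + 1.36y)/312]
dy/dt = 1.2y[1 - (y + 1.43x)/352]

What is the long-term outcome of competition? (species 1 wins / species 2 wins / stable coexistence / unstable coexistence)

Compare the nullcline intercepts: K1/α12 = 312/1.36 = 229 < K2 = 352; K2/α21 = 352/1.43 = 246 < K1 = 312.
Since both are reversed, neither can invade when rare; the interior point is a saddle.

unstable coexistence (outcome depends on initial conditions)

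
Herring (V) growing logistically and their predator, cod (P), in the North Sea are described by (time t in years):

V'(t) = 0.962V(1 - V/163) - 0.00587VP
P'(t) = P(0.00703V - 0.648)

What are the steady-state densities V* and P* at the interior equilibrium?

From dP/dt = 0 with P > 0: 0.00703V* = 0.648, so V* = 92.2.
Substitute into dV/dt = 0: 0.962(1 - 92.2/163) = 0.00587P*.
The bracket is 0.435, giving P* = 0.418/0.00587 = 71.2.

V* ≈ 92.2, P* ≈ 71.2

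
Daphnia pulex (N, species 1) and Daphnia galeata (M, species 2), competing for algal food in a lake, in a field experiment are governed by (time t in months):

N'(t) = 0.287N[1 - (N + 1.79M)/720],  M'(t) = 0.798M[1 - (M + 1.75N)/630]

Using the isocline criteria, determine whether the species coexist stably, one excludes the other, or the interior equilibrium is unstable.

Compare the nullcline intercepts: K1/α12 = 720/1.79 = 402 < K2 = 630; K2/α21 = 630/1.75 = 360 < K1 = 720.
Since both are reversed, neither can invade when rare; the interior point is a saddle.

unstable coexistence (outcome depends on initial conditions)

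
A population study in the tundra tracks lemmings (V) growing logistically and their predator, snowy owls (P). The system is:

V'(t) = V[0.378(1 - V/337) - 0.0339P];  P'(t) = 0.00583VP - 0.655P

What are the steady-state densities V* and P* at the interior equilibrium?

From dP/dt = 0 with P > 0: 0.00583V* = 0.655, so V* = 112.
Substitute into dV/dt = 0: 0.378(1 - 112/337) = 0.0339P*.
The bracket is 0.667, giving P* = 0.252/0.0339 = 7.43.

V* ≈ 112, P* ≈ 7.43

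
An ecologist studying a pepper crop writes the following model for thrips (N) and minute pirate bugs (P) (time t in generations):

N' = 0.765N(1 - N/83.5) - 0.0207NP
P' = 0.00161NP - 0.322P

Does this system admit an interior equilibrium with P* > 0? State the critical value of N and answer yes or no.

Threshold N = 200; K < 200, so no, the predator goes extinct.

The predator equation gives dP/dt > 0 only when N > 0.322/0.00161 = 200.
Without the predator, N → K = 83.5. Since 83.5 < 200, the predator cannot invade.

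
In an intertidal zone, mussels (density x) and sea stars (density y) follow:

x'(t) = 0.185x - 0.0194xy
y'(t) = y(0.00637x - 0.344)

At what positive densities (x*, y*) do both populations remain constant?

x* ≈ 54, y* ≈ 9.54

Set dy/dt = 0 with y > 0: 0.00637x - 0.344 = 0, so x* = 0.344/0.00637 = 54.
Set dx/dt = 0 with x > 0: 0.185 - 0.0194y = 0, so y* = 0.185/0.0194 = 9.54.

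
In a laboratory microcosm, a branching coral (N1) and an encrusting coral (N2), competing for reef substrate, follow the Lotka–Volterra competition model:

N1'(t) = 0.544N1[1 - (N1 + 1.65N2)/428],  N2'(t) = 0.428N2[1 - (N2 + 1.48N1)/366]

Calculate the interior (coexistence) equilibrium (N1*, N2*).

Setting both brackets to zero gives the nullclines N1 + 1.65N2 = 428 and 1.48N1 + N2 = 366.
Substituting N2 = 366 - 1.48N1 into the first: N1(1 - 1.65·1.48) = 428 - 1.65·366.
So N1* = -176/-1.44 = 122, and then N2* = 366 - 1.48·122 = 185.

N1* ≈ 122, N2* ≈ 185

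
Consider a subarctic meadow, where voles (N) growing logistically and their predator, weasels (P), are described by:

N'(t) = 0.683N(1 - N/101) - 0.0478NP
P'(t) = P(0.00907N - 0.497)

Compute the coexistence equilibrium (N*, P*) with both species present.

N* ≈ 54.8, P* ≈ 6.54

From dP/dt = 0 with P > 0: 0.00907N* = 0.497, so N* = 54.8.
Substitute into dN/dt = 0: 0.683(1 - 54.8/101) = 0.0478P*.
The bracket is 0.457, giving P* = 0.312/0.0478 = 6.54.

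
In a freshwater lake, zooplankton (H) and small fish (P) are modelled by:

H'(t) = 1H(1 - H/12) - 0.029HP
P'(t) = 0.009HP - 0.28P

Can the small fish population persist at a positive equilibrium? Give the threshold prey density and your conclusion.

Threshold H = 31.1; K < 31.1, so no, the predator goes extinct.

The predator equation gives dP/dt > 0 only when H > 0.28/0.009 = 31.1.
Without the predator, H → K = 12. Since 12 < 31.1, the predator cannot invade.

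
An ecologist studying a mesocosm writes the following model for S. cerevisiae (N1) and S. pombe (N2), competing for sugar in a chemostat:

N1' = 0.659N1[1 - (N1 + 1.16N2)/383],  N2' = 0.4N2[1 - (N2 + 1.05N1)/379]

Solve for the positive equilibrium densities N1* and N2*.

Setting both brackets to zero gives the nullclines N1 + 1.16N2 = 383 and 1.05N1 + N2 = 379.
Substituting N2 = 379 - 1.05N1 into the first: N1(1 - 1.16·1.05) = 383 - 1.16·379.
So N1* = -56.6/-0.218 = 260, and then N2* = 379 - 1.05·260 = 106.

N1* ≈ 260, N2* ≈ 106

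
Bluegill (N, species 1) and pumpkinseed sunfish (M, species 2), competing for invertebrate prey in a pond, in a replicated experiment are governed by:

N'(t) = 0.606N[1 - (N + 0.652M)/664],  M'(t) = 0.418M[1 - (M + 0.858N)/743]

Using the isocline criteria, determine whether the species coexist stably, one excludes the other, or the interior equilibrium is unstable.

stable coexistence

Compare the nullcline intercepts: K1/α12 = 664/0.652 = 1020 > K2 = 743; K2/α21 = 743/0.858 = 866 > K1 = 664.
Since both inequalities hold, each species can invade when rare, so the interior equilibrium is stable.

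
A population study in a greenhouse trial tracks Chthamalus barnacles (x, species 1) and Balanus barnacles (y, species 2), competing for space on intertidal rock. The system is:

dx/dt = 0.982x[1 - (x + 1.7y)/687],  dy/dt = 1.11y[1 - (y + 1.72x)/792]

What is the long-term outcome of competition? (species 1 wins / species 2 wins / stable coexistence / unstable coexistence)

Compare the nullcline intercepts: K1/α12 = 687/1.7 = 404 < K2 = 792; K2/α21 = 792/1.72 = 460 < K1 = 687.
Since both are reversed, neither can invade when rare; the interior point is a saddle.

unstable coexistence (outcome depends on initial conditions)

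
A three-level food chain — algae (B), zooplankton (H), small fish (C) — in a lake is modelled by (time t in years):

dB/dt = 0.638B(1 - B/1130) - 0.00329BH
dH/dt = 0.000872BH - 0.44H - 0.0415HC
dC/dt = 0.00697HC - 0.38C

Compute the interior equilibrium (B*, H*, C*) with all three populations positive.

From dC/dt = 0: 0.00697H* = 0.38, so H* = 54.5.
From dB/dt = 0: 0.638(1 - B*/1130) = 0.00329·54.5, giving B* = 1130·(1 - 0.281) = 812.
From dH/dt = 0: 0.000872·812 - 0.44 = 0.0415C*, so C* = 0.268/0.0415 = 6.47.

B* ≈ 812, H* ≈ 54.5, C* ≈ 6.47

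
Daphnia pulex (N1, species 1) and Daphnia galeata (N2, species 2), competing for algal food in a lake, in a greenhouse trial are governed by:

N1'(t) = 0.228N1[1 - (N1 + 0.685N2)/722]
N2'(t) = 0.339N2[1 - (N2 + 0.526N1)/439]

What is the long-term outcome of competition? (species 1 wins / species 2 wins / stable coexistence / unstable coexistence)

Compare the nullcline intercepts: K1/α12 = 722/0.685 = 1050 > K2 = 439; K2/α21 = 439/0.526 = 835 > K1 = 722.
Since both inequalities hold, each species can invade when rare, so the interior equilibrium is stable.

stable coexistence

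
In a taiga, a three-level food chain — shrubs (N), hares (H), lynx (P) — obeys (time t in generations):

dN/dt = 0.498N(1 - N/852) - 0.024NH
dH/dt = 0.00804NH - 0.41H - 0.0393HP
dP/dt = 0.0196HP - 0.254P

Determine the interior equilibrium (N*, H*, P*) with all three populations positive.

N* ≈ 320, H* ≈ 13, P* ≈ 55

From dP/dt = 0: 0.0196H* = 0.254, so H* = 13.
From dN/dt = 0: 0.498(1 - N*/852) = 0.024·13, giving N* = 852·(1 - 0.625) = 320.
From dH/dt = 0: 0.00804·320 - 0.41 = 0.0393P*, so P* = 2.16/0.0393 = 55.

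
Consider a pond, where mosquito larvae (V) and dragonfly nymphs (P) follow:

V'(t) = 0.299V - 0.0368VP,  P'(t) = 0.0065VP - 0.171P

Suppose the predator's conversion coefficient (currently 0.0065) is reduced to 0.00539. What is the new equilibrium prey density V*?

At the interior fixed point, setting dP/dt = 0 with P > 0 fixes V* = (predator death rate)/(VP coefficient) — independent of the other coefficients.
With the change, V* = 0.171/0.00539 = 31.7; it rises from 26.3.

V* ≈ 31.7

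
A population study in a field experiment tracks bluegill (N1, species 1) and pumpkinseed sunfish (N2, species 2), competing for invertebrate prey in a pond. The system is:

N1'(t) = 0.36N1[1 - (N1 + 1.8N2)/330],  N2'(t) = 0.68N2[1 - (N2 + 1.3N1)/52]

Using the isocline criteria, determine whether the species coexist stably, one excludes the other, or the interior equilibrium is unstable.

Compare the nullcline intercepts: K1/α12 = 330/1.8 = 183 > K2 = 52; K2/α21 = 52/1.3 = 40 < K1 = 330.
Since the inequalities point opposite ways, species 1 can invade but species 2 cannot.

species 1 excludes species 2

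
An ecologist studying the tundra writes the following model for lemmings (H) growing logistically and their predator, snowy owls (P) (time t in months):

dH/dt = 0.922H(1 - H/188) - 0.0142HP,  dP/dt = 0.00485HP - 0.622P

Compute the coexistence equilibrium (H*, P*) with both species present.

From dP/dt = 0 with P > 0: 0.00485H* = 0.622, so H* = 128.
Substitute into dH/dt = 0: 0.922(1 - 128/188) = 0.0142P*.
The bracket is 0.318, giving P* = 0.293/0.0142 = 20.6.

H* ≈ 128, P* ≈ 20.6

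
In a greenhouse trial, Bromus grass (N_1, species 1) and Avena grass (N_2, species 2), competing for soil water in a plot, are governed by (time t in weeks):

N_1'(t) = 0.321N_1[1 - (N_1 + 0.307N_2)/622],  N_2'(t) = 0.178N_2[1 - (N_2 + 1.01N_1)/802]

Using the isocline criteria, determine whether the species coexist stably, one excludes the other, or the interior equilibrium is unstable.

stable coexistence

Compare the nullcline intercepts: K1/α12 = 622/0.307 = 2030 > K2 = 802; K2/α21 = 802/1.01 = 794 > K1 = 622.
Since both inequalities hold, each species can invade when rare, so the interior equilibrium is stable.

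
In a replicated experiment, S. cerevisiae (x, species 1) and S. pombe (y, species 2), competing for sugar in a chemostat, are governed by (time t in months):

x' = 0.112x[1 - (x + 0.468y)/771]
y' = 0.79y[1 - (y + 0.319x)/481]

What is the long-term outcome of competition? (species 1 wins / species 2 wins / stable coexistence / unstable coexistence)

Compare the nullcline intercepts: K1/α12 = 771/0.468 = 1650 > K2 = 481; K2/α21 = 481/0.319 = 1510 > K1 = 771.
Since both inequalities hold, each species can invade when rare, so the interior equilibrium is stable.

stable coexistence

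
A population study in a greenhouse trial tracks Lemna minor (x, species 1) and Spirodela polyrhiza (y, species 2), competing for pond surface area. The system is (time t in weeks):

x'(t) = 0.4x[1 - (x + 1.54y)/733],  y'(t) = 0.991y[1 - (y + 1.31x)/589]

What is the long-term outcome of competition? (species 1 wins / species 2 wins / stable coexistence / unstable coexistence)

Compare the nullcline intercepts: K1/α12 = 733/1.54 = 476 < K2 = 589; K2/α21 = 589/1.31 = 450 < K1 = 733.
Since both are reversed, neither can invade when rare; the interior point is a saddle.

unstable coexistence (outcome depends on initial conditions)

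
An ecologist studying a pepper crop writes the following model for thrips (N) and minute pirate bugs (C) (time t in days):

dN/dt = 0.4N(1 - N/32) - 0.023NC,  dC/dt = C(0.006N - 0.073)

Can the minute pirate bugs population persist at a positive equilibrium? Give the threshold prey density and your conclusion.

The predator equation gives dC/dt > 0 only when N > 0.073/0.006 = 12.2.
Without the predator, N → K = 32. Since 32 > 12.2, the predator can invade and persist.

Threshold N = 12.2; K > 12.2, so yes, the predator persists.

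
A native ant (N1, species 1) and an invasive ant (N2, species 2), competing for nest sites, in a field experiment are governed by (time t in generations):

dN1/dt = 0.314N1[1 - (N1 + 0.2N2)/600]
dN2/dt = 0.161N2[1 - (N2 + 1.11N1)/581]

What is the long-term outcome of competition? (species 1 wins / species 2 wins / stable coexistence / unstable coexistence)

Compare the nullcline intercepts: K1/α12 = 600/0.2 = 3000 > K2 = 581; K2/α21 = 581/1.11 = 523 < K1 = 600.
Since the inequalities point opposite ways, species 1 can invade but species 2 cannot.

species 1 excludes species 2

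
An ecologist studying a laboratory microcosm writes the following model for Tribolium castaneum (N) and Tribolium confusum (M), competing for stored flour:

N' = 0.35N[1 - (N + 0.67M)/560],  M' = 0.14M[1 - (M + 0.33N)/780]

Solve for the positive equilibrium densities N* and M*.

N* ≈ 48, M* ≈ 764

Setting both brackets to zero gives the nullclines N + 0.67M = 560 and 0.33N + M = 780.
Substituting M = 780 - 0.33N into the first: N(1 - 0.67·0.33) = 560 - 0.67·780.
So N* = 37.4/0.779 = 48, and then M* = 780 - 0.33·48 = 764.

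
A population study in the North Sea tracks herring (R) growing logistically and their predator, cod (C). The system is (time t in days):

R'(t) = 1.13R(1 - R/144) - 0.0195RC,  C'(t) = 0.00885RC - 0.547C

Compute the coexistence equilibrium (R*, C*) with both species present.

From dC/dt = 0 with C > 0: 0.00885R* = 0.547, so R* = 61.8.
Substitute into dR/dt = 0: 1.13(1 - 61.8/144) = 0.0195C*.
The bracket is 0.571, giving C* = 0.645/0.0195 = 33.1.

R* ≈ 61.8, C* ≈ 33.1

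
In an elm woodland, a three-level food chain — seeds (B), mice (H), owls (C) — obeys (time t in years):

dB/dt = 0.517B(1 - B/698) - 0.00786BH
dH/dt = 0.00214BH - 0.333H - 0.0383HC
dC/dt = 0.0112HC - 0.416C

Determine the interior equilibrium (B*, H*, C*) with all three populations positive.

B* ≈ 304, H* ≈ 37.1, C* ≈ 8.28

From dC/dt = 0: 0.0112H* = 0.416, so H* = 37.1.
From dB/dt = 0: 0.517(1 - B*/698) = 0.00786·37.1, giving B* = 698·(1 - 0.565) = 304.
From dH/dt = 0: 0.00214·304 - 0.333 = 0.0383C*, so C* = 0.317/0.0383 = 8.28.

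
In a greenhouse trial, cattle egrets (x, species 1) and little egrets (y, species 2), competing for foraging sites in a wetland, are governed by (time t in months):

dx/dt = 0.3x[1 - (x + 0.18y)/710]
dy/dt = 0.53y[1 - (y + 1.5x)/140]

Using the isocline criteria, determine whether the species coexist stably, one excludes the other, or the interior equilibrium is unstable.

Compare the nullcline intercepts: K1/α12 = 710/0.18 = 3940 > K2 = 140; K2/α21 = 140/1.5 = 93.3 < K1 = 710.
Since the inequalities point opposite ways, species 1 can invade but species 2 cannot.

species 1 excludes species 2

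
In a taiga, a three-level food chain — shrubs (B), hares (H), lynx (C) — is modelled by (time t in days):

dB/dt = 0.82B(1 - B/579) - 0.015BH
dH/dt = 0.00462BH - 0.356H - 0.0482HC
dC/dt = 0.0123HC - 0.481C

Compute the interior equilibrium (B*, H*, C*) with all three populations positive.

From dC/dt = 0: 0.0123H* = 0.481, so H* = 39.1.
From dB/dt = 0: 0.82(1 - B*/579) = 0.015·39.1, giving B* = 579·(1 - 0.715) = 165.
From dH/dt = 0: 0.00462·165 - 0.356 = 0.0482C*, so C* = 0.405/0.0482 = 8.41.

B* ≈ 165, H* ≈ 39.1, C* ≈ 8.41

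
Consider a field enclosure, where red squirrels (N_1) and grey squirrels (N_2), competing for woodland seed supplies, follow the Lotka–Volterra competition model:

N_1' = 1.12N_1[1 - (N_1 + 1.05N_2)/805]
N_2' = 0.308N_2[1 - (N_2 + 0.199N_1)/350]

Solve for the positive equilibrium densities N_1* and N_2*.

N_1* ≈ 553, N_2* ≈ 240

Setting both brackets to zero gives the nullclines N_1 + 1.05N_2 = 805 and 0.199N_1 + N_2 = 350.
Substituting N_2 = 350 - 0.199N_1 into the first: N_1(1 - 1.05·0.199) = 805 - 1.05·350.
So N_1* = 438/0.791 = 553, and then N_2* = 350 - 0.199·553 = 240.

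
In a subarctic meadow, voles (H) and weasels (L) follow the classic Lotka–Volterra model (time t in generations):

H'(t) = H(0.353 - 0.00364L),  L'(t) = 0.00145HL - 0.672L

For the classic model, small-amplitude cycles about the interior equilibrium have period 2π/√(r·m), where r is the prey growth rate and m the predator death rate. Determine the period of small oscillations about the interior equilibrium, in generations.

T ≈ 12.9 generations

Here r = 0.353 and m = 0.672, so r·m = 0.237.
ω = √0.237 = 0.487 per generation, hence T = 2π/ω ≈ 12.9 generations.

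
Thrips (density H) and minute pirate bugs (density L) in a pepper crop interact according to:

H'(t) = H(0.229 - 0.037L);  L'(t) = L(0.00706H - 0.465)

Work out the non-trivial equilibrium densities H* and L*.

Set dL/dt = 0 with L > 0: 0.00706H - 0.465 = 0, so H* = 0.465/0.00706 = 65.9.
Set dH/dt = 0 with H > 0: 0.229 - 0.037L = 0, so L* = 0.229/0.037 = 6.19.

H* ≈ 65.9, L* ≈ 6.19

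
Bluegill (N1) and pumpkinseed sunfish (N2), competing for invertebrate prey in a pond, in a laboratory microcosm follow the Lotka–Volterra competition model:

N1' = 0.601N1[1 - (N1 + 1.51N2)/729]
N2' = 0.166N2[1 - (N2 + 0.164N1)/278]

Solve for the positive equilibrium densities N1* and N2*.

N1* ≈ 411, N2* ≈ 211

Setting both brackets to zero gives the nullclines N1 + 1.51N2 = 729 and 0.164N1 + N2 = 278.
Substituting N2 = 278 - 0.164N1 into the first: N1(1 - 1.51·0.164) = 729 - 1.51·278.
So N1* = 309/0.752 = 411, and then N2* = 278 - 0.164·411 = 211.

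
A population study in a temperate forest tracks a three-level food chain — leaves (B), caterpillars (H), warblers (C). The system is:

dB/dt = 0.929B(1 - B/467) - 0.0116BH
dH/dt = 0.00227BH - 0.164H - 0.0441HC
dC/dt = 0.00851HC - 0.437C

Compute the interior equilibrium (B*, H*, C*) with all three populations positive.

From dC/dt = 0: 0.00851H* = 0.437, so H* = 51.4.
From dB/dt = 0: 0.929(1 - B*/467) = 0.0116·51.4, giving B* = 467·(1 - 0.641) = 168.
From dH/dt = 0: 0.00227·168 - 0.164 = 0.0441C*, so C* = 0.216/0.0441 = 4.91.

B* ≈ 168, H* ≈ 51.4, C* ≈ 4.91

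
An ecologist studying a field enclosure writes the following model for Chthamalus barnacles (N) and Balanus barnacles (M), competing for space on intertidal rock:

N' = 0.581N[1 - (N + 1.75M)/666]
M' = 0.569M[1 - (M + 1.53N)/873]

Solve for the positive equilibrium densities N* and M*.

Setting both brackets to zero gives the nullclines N + 1.75M = 666 and 1.53N + M = 873.
Substituting M = 873 - 1.53N into the first: N(1 - 1.75·1.53) = 666 - 1.75·873.
So N* = -862/-1.68 = 514, and then M* = 873 - 1.53·514 = 87.

N* ≈ 514, M* ≈ 87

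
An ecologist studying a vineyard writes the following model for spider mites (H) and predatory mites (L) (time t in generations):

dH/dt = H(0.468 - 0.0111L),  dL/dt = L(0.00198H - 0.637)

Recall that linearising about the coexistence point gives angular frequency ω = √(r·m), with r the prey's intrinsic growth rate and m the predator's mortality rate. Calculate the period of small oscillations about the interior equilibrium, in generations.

T ≈ 11.5 generations

Here r = 0.468 and m = 0.637, so r·m = 0.298.
ω = √0.298 = 0.546 per generation, hence T = 2π/ω ≈ 11.5 generations.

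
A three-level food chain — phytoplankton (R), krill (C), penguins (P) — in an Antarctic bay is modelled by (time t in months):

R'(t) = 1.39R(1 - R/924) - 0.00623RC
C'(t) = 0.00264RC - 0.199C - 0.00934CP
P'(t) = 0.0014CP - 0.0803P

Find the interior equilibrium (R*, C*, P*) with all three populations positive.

R* ≈ 686, C* ≈ 57.4, P* ≈ 173

From dP/dt = 0: 0.0014C* = 0.0803, so C* = 57.4.
From dR/dt = 0: 1.39(1 - R*/924) = 0.00623·57.4, giving R* = 924·(1 - 0.257) = 686.
From dC/dt = 0: 0.00264·686 - 0.199 = 0.00934P*, so P* = 1.61/0.00934 = 173.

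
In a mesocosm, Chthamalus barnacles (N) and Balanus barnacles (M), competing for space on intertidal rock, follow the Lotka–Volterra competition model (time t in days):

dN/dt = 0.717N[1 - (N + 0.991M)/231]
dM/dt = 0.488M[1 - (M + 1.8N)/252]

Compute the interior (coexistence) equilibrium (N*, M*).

N* ≈ 23.9, M* ≈ 209

Setting both brackets to zero gives the nullclines N + 0.991M = 231 and 1.8N + M = 252.
Substituting M = 252 - 1.8N into the first: N(1 - 0.991·1.8) = 231 - 0.991·252.
So N* = -18.7/-0.784 = 23.9, and then M* = 252 - 1.8·23.9 = 209.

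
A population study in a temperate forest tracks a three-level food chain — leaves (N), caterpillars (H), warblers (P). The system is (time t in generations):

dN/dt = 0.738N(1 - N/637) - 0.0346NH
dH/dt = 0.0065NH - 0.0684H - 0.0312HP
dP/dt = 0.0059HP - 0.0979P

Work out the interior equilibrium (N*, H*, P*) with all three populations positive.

From dP/dt = 0: 0.0059H* = 0.0979, so H* = 16.6.
From dN/dt = 0: 0.738(1 - N*/637) = 0.0346·16.6, giving N* = 637·(1 - 0.778) = 141.
From dH/dt = 0: 0.0065·141 - 0.0684 = 0.0312P*, so P* = 0.851/0.0312 = 27.3.

N* ≈ 141, H* ≈ 16.6, P* ≈ 27.3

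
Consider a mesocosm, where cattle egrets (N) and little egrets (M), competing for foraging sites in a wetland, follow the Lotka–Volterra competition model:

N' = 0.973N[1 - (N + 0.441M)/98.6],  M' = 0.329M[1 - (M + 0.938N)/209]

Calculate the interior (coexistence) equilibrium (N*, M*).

Setting both brackets to zero gives the nullclines N + 0.441M = 98.6 and 0.938N + M = 209.
Substituting M = 209 - 0.938N into the first: N(1 - 0.441·0.938) = 98.6 - 0.441·209.
So N* = 6.43/0.586 = 11, and then M* = 209 - 0.938·11 = 199.

N* ≈ 11, M* ≈ 199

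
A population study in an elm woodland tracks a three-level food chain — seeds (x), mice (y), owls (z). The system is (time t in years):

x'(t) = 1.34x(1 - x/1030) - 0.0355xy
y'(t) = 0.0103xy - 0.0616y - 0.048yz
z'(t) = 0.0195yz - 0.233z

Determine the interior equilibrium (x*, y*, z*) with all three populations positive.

From dz/dt = 0: 0.0195y* = 0.233, so y* = 11.9.
From dx/dt = 0: 1.34(1 - x*/1030) = 0.0355·11.9, giving x* = 1030·(1 - 0.317) = 704.
From dy/dt = 0: 0.0103·704 - 0.0616 = 0.048z*, so z* = 7.19/0.048 = 150.

x* ≈ 704, y* ≈ 11.9, z* ≈ 150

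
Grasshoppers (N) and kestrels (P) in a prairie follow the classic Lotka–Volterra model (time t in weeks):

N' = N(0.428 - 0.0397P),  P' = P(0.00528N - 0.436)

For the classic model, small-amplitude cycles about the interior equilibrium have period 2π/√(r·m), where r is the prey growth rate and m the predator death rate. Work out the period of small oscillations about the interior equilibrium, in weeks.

Here r = 0.428 and m = 0.436, so r·m = 0.187.
ω = √0.187 = 0.432 per week, hence T = 2π/ω ≈ 14.5 weeks.

T ≈ 14.5 weeks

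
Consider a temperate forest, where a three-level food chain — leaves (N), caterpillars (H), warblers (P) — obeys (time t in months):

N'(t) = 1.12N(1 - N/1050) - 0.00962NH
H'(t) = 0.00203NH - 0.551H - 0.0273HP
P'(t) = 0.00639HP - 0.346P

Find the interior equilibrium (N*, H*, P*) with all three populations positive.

From dP/dt = 0: 0.00639H* = 0.346, so H* = 54.1.
From dN/dt = 0: 1.12(1 - N*/1050) = 0.00962·54.1, giving N* = 1050·(1 - 0.465) = 562.
From dH/dt = 0: 0.00203·562 - 0.551 = 0.0273P*, so P* = 0.589/0.0273 = 21.6.

N* ≈ 562, H* ≈ 54.1, P* ≈ 21.6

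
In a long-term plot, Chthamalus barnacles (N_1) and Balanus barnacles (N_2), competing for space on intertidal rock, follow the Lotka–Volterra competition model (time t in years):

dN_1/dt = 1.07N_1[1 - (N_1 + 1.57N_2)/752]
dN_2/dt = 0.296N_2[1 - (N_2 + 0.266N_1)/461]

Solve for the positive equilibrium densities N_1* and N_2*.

N_1* ≈ 48.5, N_2* ≈ 448

Setting both brackets to zero gives the nullclines N_1 + 1.57N_2 = 752 and 0.266N_1 + N_2 = 461.
Substituting N_2 = 461 - 0.266N_1 into the first: N_1(1 - 1.57·0.266) = 752 - 1.57·461.
So N_1* = 28.2/0.582 = 48.5, and then N_2* = 461 - 0.266·48.5 = 448.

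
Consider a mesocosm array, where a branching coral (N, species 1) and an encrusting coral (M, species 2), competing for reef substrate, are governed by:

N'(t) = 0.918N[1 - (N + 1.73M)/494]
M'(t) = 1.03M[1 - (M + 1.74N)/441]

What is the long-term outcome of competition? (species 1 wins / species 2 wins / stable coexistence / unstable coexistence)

Compare the nullcline intercepts: K1/α12 = 494/1.73 = 286 < K2 = 441; K2/α21 = 441/1.74 = 253 < K1 = 494.
Since both are reversed, neither can invade when rare; the interior point is a saddle.

unstable coexistence (outcome depends on initial conditions)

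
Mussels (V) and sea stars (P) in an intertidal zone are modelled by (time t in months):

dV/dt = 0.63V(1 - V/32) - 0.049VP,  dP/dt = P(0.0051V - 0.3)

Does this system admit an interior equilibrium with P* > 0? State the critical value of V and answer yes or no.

The predator equation gives dP/dt > 0 only when V > 0.3/0.0051 = 58.8.
Without the predator, V → K = 32. Since 32 < 58.8, the predator cannot invade.

Threshold V = 58.8; K < 58.8, so no, the predator goes extinct.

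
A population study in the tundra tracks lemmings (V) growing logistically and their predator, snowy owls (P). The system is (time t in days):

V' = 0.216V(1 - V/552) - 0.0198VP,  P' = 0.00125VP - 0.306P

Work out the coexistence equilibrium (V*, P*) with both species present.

V* ≈ 245, P* ≈ 6.07

From dP/dt = 0 with P > 0: 0.00125V* = 0.306, so V* = 245.
Substitute into dV/dt = 0: 0.216(1 - 245/552) = 0.0198P*.
The bracket is 0.557, giving P* = 0.12/0.0198 = 6.07.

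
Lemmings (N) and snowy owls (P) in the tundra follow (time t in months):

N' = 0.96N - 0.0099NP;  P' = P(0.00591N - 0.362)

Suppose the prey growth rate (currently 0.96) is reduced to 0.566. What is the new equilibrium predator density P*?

At the interior fixed point, setting dN/dt = 0 with N > 0 fixes P* = (prey growth rate)/(NP coefficient) — independent of the other coefficients.
With the change, P* = 0.566/0.0099 = 57.2; it falls from 97.

P* ≈ 57.2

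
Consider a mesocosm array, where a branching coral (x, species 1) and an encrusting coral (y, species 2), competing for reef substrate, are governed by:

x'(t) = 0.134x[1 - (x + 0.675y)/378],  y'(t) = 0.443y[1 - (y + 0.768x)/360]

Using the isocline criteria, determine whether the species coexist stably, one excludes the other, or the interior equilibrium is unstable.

Compare the nullcline intercepts: K1/α12 = 378/0.675 = 560 > K2 = 360; K2/α21 = 360/0.768 = 469 > K1 = 378.
Since both inequalities hold, each species can invade when rare, so the interior equilibrium is stable.

stable coexistence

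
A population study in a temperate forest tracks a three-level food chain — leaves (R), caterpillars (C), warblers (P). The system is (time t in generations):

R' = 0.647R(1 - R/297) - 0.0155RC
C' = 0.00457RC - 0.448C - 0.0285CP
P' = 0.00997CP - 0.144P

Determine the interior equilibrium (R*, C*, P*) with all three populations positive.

From dP/dt = 0: 0.00997C* = 0.144, so C* = 14.4.
From dR/dt = 0: 0.647(1 - R*/297) = 0.0155·14.4, giving R* = 297·(1 - 0.346) = 194.
From dC/dt = 0: 0.00457·194 - 0.448 = 0.0285P*, so P* = 0.44/0.0285 = 15.4.

R* ≈ 194, C* ≈ 14.4, P* ≈ 15.4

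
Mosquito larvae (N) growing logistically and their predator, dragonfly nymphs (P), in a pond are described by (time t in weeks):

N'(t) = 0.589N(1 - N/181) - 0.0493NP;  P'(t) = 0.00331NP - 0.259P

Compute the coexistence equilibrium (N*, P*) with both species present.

From dP/dt = 0 with P > 0: 0.00331N* = 0.259, so N* = 78.2.
Substitute into dN/dt = 0: 0.589(1 - 78.2/181) = 0.0493P*.
The bracket is 0.568, giving P* = 0.334/0.0493 = 6.78.

N* ≈ 78.2, P* ≈ 6.78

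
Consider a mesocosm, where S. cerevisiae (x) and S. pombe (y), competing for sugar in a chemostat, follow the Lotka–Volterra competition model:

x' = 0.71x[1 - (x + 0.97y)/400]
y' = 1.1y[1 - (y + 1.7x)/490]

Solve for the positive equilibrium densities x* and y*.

x* ≈ 116, y* ≈ 293

Setting both brackets to zero gives the nullclines x + 0.97y = 400 and 1.7x + y = 490.
Substituting y = 490 - 1.7x into the first: x(1 - 0.97·1.7) = 400 - 0.97·490.
So x* = -75.3/-0.649 = 116, and then y* = 490 - 1.7·116 = 293.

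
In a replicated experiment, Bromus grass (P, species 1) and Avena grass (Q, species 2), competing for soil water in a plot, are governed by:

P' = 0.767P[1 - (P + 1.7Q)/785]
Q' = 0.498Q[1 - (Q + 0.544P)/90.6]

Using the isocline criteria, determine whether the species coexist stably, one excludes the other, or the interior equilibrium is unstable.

Compare the nullcline intercepts: K1/α12 = 785/1.7 = 462 > K2 = 90.6; K2/α21 = 90.6/0.544 = 167 < K1 = 785.
Since the inequalities point opposite ways, species 1 can invade but species 2 cannot.

species 1 excludes species 2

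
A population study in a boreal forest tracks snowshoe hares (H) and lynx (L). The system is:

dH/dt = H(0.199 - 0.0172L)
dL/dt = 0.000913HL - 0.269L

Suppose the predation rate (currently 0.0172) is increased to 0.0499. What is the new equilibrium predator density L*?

L* ≈ 3.99

At the interior fixed point, setting dH/dt = 0 with H > 0 fixes L* = (prey growth rate)/(HL coefficient) — independent of the other coefficients.
With the change, L* = 0.199/0.0499 = 3.99; it falls from 11.6.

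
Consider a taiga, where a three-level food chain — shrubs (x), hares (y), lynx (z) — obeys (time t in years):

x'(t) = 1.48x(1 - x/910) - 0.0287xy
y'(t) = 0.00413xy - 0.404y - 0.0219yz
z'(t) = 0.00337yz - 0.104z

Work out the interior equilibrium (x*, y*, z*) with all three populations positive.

From dz/dt = 0: 0.00337y* = 0.104, so y* = 30.9.
From dx/dt = 0: 1.48(1 - x*/910) = 0.0287·30.9, giving x* = 910·(1 - 0.598) = 365.
From dy/dt = 0: 0.00413·365 - 0.404 = 0.0219z*, so z* = 1.11/0.0219 = 50.5.

x* ≈ 365, y* ≈ 30.9, z* ≈ 50.5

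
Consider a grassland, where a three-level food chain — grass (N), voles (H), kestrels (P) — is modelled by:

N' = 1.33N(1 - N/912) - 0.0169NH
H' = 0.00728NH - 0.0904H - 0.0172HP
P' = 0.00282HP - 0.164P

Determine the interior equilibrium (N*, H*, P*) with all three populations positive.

N* ≈ 238, H* ≈ 58.2, P* ≈ 95.5

From dP/dt = 0: 0.00282H* = 0.164, so H* = 58.2.
From dN/dt = 0: 1.33(1 - N*/912) = 0.0169·58.2, giving N* = 912·(1 - 0.739) = 238.
From dH/dt = 0: 0.00728·238 - 0.0904 = 0.0172P*, so P* = 1.64/0.0172 = 95.5.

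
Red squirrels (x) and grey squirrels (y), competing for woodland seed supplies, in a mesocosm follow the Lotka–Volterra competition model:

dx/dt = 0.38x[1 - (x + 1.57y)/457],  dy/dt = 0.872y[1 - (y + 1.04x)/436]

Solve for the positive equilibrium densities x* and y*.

x* ≈ 360, y* ≈ 62.1

Setting both brackets to zero gives the nullclines x + 1.57y = 457 and 1.04x + y = 436.
Substituting y = 436 - 1.04x into the first: x(1 - 1.57·1.04) = 457 - 1.57·436.
So x* = -228/-0.633 = 360, and then y* = 436 - 1.04·360 = 62.1.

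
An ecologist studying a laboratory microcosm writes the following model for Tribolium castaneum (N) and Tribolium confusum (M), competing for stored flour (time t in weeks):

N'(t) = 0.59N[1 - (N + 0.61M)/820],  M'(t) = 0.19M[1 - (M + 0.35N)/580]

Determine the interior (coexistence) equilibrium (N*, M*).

N* ≈ 593, M* ≈ 373

Setting both brackets to zero gives the nullclines N + 0.61M = 820 and 0.35N + M = 580.
Substituting M = 580 - 0.35N into the first: N(1 - 0.61·0.35) = 820 - 0.61·580.
So N* = 466/0.786 = 593, and then M* = 580 - 0.35·593 = 373.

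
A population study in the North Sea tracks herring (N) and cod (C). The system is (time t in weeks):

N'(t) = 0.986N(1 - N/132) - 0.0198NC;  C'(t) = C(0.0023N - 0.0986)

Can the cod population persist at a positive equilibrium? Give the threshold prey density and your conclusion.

Threshold N = 42.9; K > 42.9, so yes, the predator persists.

The predator equation gives dC/dt > 0 only when N > 0.0986/0.0023 = 42.9.
Without the predator, N → K = 132. Since 132 > 42.9, the predator can invade and persist.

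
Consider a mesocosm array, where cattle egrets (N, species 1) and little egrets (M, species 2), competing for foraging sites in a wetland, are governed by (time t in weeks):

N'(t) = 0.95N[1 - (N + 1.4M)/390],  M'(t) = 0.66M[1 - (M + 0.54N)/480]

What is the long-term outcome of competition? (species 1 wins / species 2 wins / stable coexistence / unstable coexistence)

Compare the nullcline intercepts: K1/α12 = 390/1.4 = 279 < K2 = 480; K2/α21 = 480/0.54 = 889 > K1 = 390.
Since the inequalities point opposite ways, species 2 can invade but species 1 cannot.

species 2 excludes species 1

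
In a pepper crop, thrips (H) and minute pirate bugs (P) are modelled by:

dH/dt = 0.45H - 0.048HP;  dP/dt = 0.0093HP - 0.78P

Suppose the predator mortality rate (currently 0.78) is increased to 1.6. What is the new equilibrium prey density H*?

At the interior fixed point, setting dP/dt = 0 with P > 0 fixes H* = (predator death rate)/(HP coefficient) — independent of the other coefficients.
With the change, H* = 1.6/0.0093 = 172; it rises from 83.9.

H* ≈ 172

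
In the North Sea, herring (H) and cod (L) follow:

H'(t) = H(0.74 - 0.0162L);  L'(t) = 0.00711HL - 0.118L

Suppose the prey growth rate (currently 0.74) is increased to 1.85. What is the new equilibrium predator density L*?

At the interior fixed point, setting dH/dt = 0 with H > 0 fixes L* = (prey growth rate)/(HL coefficient) — independent of the other coefficients.
With the change, L* = 1.85/0.0162 = 114; it rises from 45.7.

L* ≈ 114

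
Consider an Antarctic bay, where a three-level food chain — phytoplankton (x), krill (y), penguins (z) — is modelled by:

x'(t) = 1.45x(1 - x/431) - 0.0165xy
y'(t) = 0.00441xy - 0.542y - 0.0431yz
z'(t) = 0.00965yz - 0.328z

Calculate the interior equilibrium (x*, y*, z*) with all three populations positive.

From dz/dt = 0: 0.00965y* = 0.328, so y* = 34.
From dx/dt = 0: 1.45(1 - x*/431) = 0.0165·34, giving x* = 431·(1 - 0.387) = 264.
From dy/dt = 0: 0.00441·264 - 0.542 = 0.0431z*, so z* = 0.624/0.0431 = 14.5.

x* ≈ 264, y* ≈ 34, z* ≈ 14.5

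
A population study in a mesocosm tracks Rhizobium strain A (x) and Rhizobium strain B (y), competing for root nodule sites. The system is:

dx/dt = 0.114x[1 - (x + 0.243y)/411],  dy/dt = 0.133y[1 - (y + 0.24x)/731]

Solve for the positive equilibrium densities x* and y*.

x* ≈ 248, y* ≈ 672

Setting both brackets to zero gives the nullclines x + 0.243y = 411 and 0.24x + y = 731.
Substituting y = 731 - 0.24x into the first: x(1 - 0.243·0.24) = 411 - 0.243·731.
So x* = 233/0.942 = 248, and then y* = 731 - 0.24·248 = 672.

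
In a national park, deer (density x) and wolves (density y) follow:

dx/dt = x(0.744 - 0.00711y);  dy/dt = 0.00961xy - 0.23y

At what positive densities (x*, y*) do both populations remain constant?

Set dy/dt = 0 with y > 0: 0.00961x - 0.23 = 0, so x* = 0.23/0.00961 = 23.9.
Set dx/dt = 0 with x > 0: 0.744 - 0.00711y = 0, so y* = 0.744/0.00711 = 105.

x* ≈ 23.9, y* ≈ 105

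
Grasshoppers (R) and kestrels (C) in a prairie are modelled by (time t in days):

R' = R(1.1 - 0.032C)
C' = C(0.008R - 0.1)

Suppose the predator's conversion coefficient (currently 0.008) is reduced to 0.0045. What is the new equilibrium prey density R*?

At the interior fixed point, setting dC/dt = 0 with C > 0 fixes R* = (predator death rate)/(RC coefficient) — independent of the other coefficients.
With the change, R* = 0.1/0.0045 = 22.2; it rises from 12.5.

R* ≈ 22.2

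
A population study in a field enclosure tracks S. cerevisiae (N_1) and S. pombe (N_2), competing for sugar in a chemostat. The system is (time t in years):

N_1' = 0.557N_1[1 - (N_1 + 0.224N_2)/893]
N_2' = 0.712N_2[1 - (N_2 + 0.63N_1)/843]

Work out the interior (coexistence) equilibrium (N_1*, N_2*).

N_1* ≈ 820, N_2* ≈ 326

Setting both brackets to zero gives the nullclines N_1 + 0.224N_2 = 893 and 0.63N_1 + N_2 = 843.
Substituting N_2 = 843 - 0.63N_1 into the first: N_1(1 - 0.224·0.63) = 893 - 0.224·843.
So N_1* = 704/0.859 = 820, and then N_2* = 843 - 0.63·820 = 326.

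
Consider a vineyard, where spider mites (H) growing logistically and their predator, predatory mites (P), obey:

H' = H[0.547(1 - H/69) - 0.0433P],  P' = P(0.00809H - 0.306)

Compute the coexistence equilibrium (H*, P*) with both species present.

From dP/dt = 0 with P > 0: 0.00809H* = 0.306, so H* = 37.8.
Substitute into dH/dt = 0: 0.547(1 - 37.8/69) = 0.0433P*.
The bracket is 0.452, giving P* = 0.247/0.0433 = 5.71.

H* ≈ 37.8, P* ≈ 5.71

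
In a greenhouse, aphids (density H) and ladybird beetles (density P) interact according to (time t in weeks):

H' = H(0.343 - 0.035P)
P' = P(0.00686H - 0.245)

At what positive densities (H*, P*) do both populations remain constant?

Set dP/dt = 0 with P > 0: 0.00686H - 0.245 = 0, so H* = 0.245/0.00686 = 35.7.
Set dH/dt = 0 with H > 0: 0.343 - 0.035P = 0, so P* = 0.343/0.035 = 9.8.

H* ≈ 35.7, P* ≈ 9.8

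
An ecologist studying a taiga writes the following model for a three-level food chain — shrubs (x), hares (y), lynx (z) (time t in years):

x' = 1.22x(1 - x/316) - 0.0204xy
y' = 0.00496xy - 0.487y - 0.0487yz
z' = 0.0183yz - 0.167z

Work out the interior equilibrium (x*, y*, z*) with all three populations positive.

From dz/dt = 0: 0.0183y* = 0.167, so y* = 9.13.
From dx/dt = 0: 1.22(1 - x*/316) = 0.0204·9.13, giving x* = 316·(1 - 0.153) = 268.
From dy/dt = 0: 0.00496·268 - 0.487 = 0.0487z*, so z* = 0.841/0.0487 = 17.3.

x* ≈ 268, y* ≈ 9.13, z* ≈ 17.3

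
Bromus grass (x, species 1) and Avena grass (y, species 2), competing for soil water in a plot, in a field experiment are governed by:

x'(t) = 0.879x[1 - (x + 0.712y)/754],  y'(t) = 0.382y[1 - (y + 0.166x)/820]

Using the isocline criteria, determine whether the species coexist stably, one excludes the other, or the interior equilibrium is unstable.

Compare the nullcline intercepts: K1/α12 = 754/0.712 = 1060 > K2 = 820; K2/α21 = 820/0.166 = 4940 > K1 = 754.
Since both inequalities hold, each species can invade when rare, so the interior equilibrium is stable.

stable coexistence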